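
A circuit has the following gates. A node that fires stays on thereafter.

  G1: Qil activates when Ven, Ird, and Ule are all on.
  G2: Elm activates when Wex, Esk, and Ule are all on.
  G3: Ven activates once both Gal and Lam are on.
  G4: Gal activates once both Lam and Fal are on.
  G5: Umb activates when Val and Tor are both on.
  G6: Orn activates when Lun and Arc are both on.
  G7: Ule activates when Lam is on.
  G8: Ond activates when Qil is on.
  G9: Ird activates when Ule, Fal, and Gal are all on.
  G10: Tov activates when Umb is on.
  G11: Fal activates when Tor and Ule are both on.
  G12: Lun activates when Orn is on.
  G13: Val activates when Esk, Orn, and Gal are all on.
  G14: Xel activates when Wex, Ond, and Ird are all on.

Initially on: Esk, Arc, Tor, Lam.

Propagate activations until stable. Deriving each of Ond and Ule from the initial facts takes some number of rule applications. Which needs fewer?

Ule: Lam is on, so Ule activates (G7). [1 rule application]
Ond: Lam is on, so Ule activates (G7). Tor and Ule are on, so Fal activates (G11). G4: Lam and Fal on → Gal on. G3: Gal and Lam on → Ven on. G9: Ule, Fal, and Gal on → Ird on. G1: Ven, Ird, and Ule on → Qil on. Qil is on, so Ond activates (G8). [7 rule applications]
Ule needs fewer.

Ule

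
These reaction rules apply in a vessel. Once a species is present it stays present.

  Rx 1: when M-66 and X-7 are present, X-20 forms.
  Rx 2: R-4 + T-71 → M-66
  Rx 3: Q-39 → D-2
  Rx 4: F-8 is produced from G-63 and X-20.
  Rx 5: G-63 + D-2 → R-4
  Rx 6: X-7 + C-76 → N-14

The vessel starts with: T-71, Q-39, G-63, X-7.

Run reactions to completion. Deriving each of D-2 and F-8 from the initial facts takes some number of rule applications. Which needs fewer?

D-2: Q-39 present → D-2 forms (Rx 3). [1 rule application]
F-8: Q-39 present → D-2 forms (Rx 3). G-63 and D-2 present → R-4 forms (Rx 5). R-4 and T-71 present → M-66 forms (Rx 2). M-66 and X-7 present → X-20 forms (Rx 1). G-63 and X-20 present → F-8 forms (Rx 4). [5 rule applications]
D-2 needs fewer.

D-2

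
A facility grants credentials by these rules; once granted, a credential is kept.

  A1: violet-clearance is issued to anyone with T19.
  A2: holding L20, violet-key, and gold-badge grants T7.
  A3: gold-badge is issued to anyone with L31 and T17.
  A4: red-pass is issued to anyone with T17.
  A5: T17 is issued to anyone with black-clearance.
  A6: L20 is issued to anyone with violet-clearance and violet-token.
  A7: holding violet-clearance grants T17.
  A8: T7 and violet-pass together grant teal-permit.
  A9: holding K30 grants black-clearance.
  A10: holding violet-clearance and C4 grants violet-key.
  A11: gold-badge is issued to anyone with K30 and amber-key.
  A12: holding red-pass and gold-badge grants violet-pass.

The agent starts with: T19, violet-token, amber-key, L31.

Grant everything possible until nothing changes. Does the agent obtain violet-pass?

Yes

Holding T19 grants violet-clearance (A1).
Holding violet-clearance grants T17 (A7).
Holding L31 and T17 grants gold-badge (A3).
Holding T17 grants red-pass (A4).
Holding red-pass and gold-badge grants violet-pass (A12).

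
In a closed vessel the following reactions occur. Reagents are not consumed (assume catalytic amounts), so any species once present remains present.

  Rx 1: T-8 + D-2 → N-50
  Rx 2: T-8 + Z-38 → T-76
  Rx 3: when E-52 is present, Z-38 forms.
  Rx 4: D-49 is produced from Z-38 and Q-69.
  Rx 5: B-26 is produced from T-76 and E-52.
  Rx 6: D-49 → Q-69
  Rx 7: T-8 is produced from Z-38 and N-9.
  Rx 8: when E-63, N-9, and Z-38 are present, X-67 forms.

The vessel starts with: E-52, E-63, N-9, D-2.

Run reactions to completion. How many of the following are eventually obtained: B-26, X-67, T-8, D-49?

E-52 present → Z-38 forms (Rx 3).
E-63, N-9, and Z-38 present → X-67 forms (Rx 8).
Z-38 and N-9 present → T-8 forms (Rx 7).
T-8 and Z-38 present → T-76 forms (Rx 2).
T-76 and E-52 present → B-26 forms (Rx 5).
B-26: reached.
X-67: reached.
T-8: reached.
D-49 would need Z-38 and Q-69 (Rx 4), but Q-69 never forms.
Reached: B-26, X-67, and T-8 — 3 of the 4.

3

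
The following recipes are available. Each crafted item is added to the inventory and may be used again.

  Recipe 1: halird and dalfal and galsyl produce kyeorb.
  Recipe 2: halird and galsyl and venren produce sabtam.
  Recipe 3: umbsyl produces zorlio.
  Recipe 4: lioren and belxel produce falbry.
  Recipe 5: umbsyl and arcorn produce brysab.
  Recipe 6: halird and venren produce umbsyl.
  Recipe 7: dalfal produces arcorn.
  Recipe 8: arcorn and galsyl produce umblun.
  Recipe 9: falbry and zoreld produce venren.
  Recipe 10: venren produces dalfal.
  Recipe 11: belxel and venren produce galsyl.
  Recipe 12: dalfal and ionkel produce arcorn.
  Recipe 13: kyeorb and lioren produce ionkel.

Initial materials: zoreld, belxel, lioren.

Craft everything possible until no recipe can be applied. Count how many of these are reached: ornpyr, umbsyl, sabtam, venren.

lioren and belxel → falbry (Recipe 4).
falbry and zoreld → venren (Recipe 9).
No rule produces ornpyr, and it is not given.
umbsyl would need halird and venren (Recipe 6), but halird is never obtained.
sabtam would need halird, galsyl, and venren (Recipe 2), but halird is never obtained.
venren: reached.
Reached: venren — 1 of the 4.

1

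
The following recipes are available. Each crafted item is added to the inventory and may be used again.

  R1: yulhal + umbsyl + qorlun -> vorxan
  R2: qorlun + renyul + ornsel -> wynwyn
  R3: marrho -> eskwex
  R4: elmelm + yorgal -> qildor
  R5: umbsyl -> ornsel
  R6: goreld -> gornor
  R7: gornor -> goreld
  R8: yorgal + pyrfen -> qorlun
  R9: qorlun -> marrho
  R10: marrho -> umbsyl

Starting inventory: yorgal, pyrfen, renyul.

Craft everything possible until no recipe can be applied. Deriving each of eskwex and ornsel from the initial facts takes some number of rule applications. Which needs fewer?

eskwex: Using R8, yorgal and pyrfen make qorlun. qorlun -> marrho (R9). Using R3, marrho makes eskwex. [3 rule applications]
ornsel: yorgal + pyrfen -> qorlun (R8). Using R9, qorlun makes marrho. Using R10, marrho makes umbsyl. umbsyl -> ornsel (R5). [4 rule applications]
eskwex needs fewer.

eskwex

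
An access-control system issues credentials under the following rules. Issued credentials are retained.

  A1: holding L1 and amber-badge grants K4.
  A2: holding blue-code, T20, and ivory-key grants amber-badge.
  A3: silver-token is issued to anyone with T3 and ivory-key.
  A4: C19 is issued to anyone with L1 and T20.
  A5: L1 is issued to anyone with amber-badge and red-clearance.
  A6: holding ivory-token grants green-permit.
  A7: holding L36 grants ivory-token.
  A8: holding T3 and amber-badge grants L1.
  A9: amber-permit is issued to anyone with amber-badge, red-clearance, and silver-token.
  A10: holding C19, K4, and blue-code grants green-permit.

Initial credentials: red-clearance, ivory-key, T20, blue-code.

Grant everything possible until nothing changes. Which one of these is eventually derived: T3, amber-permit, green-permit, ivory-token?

green-permit

Holding blue-code, T20, and ivory-key grants amber-badge (A2).
Holding amber-badge and red-clearance grants L1 (A5).
Holding L1 and amber-badge grants K4 (A1).
Holding L1 and T20 grants C19 (A4).
Holding C19, K4, and blue-code grants green-permit (A10).
No rule produces T3, and it is not given. amber-permit would need amber-badge, red-clearance, and silver-token (A9), but silver-token is never granted. ivory-token would need L36 (A7), but L36 is never granted.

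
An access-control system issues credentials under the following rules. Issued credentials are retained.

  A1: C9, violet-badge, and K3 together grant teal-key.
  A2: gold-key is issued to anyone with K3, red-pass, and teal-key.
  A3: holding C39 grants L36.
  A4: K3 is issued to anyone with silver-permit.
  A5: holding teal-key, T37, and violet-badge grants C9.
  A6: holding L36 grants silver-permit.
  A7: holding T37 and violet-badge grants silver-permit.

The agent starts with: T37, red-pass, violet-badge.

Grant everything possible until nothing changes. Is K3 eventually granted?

Holding T37 and violet-badge grants silver-permit (A7).
Holding silver-permit grants K3 (A4).

Yes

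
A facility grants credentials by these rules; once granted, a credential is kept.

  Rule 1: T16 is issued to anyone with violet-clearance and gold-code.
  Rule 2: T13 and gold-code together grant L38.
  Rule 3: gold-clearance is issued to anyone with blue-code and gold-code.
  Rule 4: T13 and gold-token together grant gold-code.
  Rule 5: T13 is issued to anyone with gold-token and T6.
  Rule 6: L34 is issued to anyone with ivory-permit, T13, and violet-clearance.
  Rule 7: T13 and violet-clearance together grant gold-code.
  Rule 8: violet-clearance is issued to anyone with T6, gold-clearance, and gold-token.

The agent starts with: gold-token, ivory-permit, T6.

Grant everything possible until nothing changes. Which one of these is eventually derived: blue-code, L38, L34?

Holding gold-token and T6 grants T13 (Rule 5).
Holding T13 and gold-token grants gold-code (Rule 4).
Holding T13 and gold-code grants L38 (Rule 2).
L34 would need ivory-permit, T13, and violet-clearance (Rule 6), but violet-clearance is never granted. No rule produces blue-code, and it is not given.

L38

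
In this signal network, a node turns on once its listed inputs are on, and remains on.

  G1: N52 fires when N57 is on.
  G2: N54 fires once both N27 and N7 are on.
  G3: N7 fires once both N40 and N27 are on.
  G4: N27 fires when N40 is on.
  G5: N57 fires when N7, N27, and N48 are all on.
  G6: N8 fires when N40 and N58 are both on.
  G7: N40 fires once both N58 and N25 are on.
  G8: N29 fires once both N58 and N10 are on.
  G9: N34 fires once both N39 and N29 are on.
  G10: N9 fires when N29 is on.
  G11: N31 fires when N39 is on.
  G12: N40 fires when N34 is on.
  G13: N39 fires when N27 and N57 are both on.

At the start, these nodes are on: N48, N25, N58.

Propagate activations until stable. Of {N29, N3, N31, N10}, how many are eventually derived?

G7: N58 and N25 on → N40 on.
G4: N40 on → N27 on.
N40 and N27 are on, so N7 fires (G3).
N7, N27, and N48 are on, so N57 fires (G5).
N27 and N57 are on, so N39 fires (G13).
G11: N39 on → N31 on.
N29 would need N58 and N10 (G8), but N10 never turns on.
No rule produces N3, and it is not given.
N31: reached.
No rule produces N10, and it is not given.
Reached: N31 — 1 of the 4.

1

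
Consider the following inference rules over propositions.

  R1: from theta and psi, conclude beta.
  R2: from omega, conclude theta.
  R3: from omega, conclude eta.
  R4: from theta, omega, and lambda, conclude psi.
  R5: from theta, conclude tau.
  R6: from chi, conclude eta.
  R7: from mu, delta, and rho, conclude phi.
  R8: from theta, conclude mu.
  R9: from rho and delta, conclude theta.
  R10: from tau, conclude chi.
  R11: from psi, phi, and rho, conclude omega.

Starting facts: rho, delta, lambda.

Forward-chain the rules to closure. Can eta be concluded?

Yes

From rho and delta, R9 gives theta.
From theta, R5 gives tau.
From tau, R10 gives chi.
From chi, R6 gives eta.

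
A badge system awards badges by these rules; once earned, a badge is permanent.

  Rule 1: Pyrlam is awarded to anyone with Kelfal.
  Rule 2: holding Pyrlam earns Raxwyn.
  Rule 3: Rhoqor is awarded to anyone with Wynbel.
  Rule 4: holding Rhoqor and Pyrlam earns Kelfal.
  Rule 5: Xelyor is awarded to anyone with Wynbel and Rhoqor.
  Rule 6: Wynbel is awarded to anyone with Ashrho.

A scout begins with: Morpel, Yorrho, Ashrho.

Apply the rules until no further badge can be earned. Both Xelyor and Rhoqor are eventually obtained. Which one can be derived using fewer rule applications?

Rhoqor: With Ashrho, Wynbel is earned (Rule 6). With Wynbel, Rhoqor is earned (Rule 3). [2 rule applications]
Xelyor: With Ashrho, Wynbel is earned (Rule 6). With Wynbel, Rhoqor is earned (Rule 3). With Wynbel and Rhoqor, Xelyor is earned (Rule 5). [3 rule applications]
Rhoqor needs fewer.

Rhoqor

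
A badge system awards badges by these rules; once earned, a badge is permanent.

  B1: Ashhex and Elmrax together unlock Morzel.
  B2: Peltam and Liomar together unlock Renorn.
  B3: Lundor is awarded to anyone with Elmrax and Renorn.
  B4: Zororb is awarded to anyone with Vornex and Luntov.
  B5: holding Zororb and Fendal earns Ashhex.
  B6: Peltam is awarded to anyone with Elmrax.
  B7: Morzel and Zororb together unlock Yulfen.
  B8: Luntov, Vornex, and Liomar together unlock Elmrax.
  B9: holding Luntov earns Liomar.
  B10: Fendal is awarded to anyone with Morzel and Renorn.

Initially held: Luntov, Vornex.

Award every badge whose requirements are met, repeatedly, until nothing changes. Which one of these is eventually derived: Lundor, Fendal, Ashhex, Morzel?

Lundor

With Luntov, Liomar is earned (B9).
With Luntov, Vornex, and Liomar, Elmrax is earned (B8).
With Elmrax, Peltam is earned (B6).
With Peltam and Liomar, Renorn is earned (B2).
With Elmrax and Renorn, Lundor is earned (B3).
Fendal would need Morzel and Renorn (B10), but Morzel is never earned. Ashhex would need Zororb and Fendal (B5), but Fendal is never earned. Morzel would need Ashhex and Elmrax (B1), but Ashhex is never earned.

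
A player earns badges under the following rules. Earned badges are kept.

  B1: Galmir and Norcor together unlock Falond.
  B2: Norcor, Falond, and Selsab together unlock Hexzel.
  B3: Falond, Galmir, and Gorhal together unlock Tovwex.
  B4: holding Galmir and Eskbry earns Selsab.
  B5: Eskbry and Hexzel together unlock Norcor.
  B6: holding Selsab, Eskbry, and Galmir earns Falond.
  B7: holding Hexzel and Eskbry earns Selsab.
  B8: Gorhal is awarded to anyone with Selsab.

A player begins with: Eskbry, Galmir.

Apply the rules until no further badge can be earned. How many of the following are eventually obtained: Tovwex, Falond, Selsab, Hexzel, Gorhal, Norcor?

4

With Galmir and Eskbry, Selsab is earned (B4).
With Selsab, Gorhal is earned (B8).
With Selsab, Eskbry, and Galmir, Falond is earned (B6).
With Falond, Galmir, and Gorhal, Tovwex is earned (B3).
Tovwex: reached.
Falond: reached.
Selsab: reached.
Hexzel would need Norcor, Falond, and Selsab (B2), but Norcor is never earned.
Gorhal: reached.
Norcor would need Eskbry and Hexzel (B5), but Hexzel is never earned.
Reached: Tovwex, Falond, Selsab, and Gorhal — 4 of the 6.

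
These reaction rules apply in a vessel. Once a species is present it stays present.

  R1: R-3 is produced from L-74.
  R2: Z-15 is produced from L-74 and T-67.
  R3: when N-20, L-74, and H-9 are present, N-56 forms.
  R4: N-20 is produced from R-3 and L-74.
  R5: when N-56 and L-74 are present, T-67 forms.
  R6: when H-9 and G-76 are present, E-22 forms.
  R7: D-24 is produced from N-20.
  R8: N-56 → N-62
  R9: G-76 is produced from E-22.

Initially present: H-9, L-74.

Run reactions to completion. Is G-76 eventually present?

No

G-76 would need E-22 (R9), but E-22 never forms.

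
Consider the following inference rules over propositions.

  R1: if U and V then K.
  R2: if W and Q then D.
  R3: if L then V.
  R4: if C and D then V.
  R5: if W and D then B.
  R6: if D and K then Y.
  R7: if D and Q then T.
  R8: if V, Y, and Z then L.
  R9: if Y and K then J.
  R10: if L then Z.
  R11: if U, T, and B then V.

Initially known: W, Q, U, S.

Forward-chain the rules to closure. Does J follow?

W and Q hold, so D follows (R2).
D and Q hold, so T follows (R7).
W and D hold, so B follows (R5).
From U, T, and B, R11 gives V.
From U and V, R1 gives K.
D and K hold, so Y follows (R6).
From Y and K, R9 gives J.

Yes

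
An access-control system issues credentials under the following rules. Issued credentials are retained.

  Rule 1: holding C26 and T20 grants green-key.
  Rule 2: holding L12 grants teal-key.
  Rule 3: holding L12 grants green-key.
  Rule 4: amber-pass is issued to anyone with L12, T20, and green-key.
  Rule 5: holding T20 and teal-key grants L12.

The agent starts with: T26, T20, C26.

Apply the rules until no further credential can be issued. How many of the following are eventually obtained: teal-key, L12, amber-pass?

0

teal-key would need L12 (Rule 2), but L12 is never granted.
L12 would need T20 and teal-key (Rule 5), but teal-key is never granted.
amber-pass would need L12, T20, and green-key (Rule 4), but L12 is never granted.
None of the 3 are reached.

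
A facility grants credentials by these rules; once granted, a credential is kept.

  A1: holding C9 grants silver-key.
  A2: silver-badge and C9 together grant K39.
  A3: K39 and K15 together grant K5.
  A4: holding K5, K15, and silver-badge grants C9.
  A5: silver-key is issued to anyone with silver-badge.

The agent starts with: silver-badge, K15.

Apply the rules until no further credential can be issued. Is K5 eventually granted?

No

K5 would need K39 and K15 (A3), but K39 is never granted.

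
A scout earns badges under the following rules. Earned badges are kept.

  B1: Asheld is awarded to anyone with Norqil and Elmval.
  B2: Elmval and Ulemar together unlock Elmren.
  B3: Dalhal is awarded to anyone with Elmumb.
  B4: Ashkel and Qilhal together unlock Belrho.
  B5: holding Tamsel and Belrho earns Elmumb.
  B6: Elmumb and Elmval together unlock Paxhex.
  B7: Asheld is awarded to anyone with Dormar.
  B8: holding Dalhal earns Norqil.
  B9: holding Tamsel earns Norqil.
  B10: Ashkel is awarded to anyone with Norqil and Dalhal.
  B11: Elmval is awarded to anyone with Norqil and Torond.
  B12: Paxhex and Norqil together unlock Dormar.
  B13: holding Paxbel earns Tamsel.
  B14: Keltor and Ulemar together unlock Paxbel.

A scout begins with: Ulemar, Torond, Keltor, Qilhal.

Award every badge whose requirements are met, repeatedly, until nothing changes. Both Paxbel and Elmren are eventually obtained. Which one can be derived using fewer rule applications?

Paxbel: With Keltor and Ulemar, Paxbel is earned (B14). [1 rule application]
Elmren: With Keltor and Ulemar, Paxbel is earned (B14). With Paxbel, Tamsel is earned (B13). With Tamsel, Norqil is earned (B9). With Norqil and Torond, Elmval is earned (B11). With Elmval and Ulemar, Elmren is earned (B2). [5 rule applications]
Paxbel needs fewer.

Paxbel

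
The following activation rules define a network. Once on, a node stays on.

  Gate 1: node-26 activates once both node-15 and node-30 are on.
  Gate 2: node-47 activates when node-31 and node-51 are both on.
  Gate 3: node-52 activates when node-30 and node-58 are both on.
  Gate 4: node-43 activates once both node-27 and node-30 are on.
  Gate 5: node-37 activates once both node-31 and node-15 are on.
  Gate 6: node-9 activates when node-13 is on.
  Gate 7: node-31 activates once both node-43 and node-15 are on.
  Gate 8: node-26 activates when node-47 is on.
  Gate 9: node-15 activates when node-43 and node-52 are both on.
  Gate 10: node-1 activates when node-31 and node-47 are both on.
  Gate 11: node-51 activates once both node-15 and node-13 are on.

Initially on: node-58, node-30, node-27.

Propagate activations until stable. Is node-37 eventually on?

Yes

Gate 4: node-27 and node-30 on → node-43 on.
node-30 and node-58 are on, so node-52 activates (Gate 3).
node-43 and node-52 are on, so node-15 activates (Gate 9).
node-43 and node-15 are on, so node-31 activates (Gate 7).
node-31 and node-15 are on, so node-37 activates (Gate 5).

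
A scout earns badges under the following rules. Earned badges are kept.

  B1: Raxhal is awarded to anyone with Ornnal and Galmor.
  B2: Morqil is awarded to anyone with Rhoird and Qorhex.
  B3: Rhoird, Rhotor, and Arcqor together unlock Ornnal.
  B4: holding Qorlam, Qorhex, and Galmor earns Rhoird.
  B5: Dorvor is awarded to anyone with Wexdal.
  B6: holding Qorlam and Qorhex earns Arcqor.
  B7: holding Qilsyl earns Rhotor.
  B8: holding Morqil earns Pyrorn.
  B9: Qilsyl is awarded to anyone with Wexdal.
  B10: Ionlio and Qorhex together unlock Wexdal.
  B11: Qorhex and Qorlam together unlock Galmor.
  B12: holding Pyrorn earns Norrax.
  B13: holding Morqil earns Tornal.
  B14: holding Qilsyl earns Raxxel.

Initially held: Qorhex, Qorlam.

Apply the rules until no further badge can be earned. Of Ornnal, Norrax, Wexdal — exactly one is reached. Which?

Norrax

With Qorhex and Qorlam, Galmor is earned (B11).
With Qorlam, Qorhex, and Galmor, Rhoird is earned (B4).
With Rhoird and Qorhex, Morqil is earned (B2).
With Morqil, Pyrorn is earned (B8).
With Pyrorn, Norrax is earned (B12).
Wexdal would need Ionlio and Qorhex (B10), but Ionlio is never earned. Ornnal would need Rhoird, Rhotor, and Arcqor (B3), but Rhotor is never earned.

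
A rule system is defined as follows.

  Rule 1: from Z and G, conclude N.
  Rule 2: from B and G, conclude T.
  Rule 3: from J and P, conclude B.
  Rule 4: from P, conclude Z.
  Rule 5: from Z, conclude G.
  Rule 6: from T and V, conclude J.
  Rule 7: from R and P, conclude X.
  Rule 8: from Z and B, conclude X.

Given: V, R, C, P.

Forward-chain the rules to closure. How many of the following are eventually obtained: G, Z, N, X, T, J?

R and P hold, so X follows (Rule 7).
P holds, so Z follows (Rule 4).
From Z, Rule 5 gives G.
Z and G hold, so N follows (Rule 1).
G: reached.
Z: reached.
N: reached.
X: reached.
T would need B and G (Rule 2), but B is never established.
J would need T and V (Rule 6), but T is never established.
Reached: G, Z, N, and X — 4 of the 6.

4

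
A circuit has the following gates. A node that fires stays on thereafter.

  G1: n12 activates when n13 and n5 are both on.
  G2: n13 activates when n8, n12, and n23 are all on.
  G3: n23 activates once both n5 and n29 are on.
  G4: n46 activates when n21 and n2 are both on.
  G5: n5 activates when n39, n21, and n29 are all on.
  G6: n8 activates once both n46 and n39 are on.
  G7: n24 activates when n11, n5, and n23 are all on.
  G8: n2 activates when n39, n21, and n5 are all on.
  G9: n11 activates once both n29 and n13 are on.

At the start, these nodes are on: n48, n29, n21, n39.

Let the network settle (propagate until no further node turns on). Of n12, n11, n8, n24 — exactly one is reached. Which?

n8

G5: n39, n21, and n29 on → n5 on.
n39, n21, and n5 are on, so n2 activates (G8).
n21 and n2 are on, so n46 activates (G4).
G6: n46 and n39 on → n8 on.
n24 would need n11, n5, and n23 (G7), but n11 never turns on. n12 would need n13 and n5 (G1), but n13 never turns on. n11 would need n29 and n13 (G9), but n13 never turns on.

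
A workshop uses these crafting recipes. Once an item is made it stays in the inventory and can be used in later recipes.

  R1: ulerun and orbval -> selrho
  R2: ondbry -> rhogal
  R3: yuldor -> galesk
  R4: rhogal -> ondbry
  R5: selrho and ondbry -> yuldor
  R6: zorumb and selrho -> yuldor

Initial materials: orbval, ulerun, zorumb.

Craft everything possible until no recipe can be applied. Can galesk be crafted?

Using R1, ulerun and orbval make selrho.
zorumb and selrho -> yuldor (R6).
yuldor -> galesk (R3).

Yes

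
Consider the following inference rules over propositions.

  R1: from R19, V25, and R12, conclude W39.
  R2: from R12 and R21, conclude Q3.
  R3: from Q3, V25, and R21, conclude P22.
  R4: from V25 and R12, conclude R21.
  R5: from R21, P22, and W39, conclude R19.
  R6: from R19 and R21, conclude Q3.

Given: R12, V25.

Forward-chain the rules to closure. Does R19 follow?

R19 would need R21, P22, and W39 (R5), but W39 is never established.

No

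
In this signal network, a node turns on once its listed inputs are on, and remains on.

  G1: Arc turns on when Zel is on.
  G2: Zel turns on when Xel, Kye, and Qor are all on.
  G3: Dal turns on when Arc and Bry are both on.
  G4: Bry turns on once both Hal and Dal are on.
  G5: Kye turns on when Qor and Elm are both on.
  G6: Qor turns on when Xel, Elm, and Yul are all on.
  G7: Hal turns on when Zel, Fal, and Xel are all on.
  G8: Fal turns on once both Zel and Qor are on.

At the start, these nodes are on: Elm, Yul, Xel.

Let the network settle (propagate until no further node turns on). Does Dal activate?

Dal would need Arc and Bry (G3), but Bry never turns on.

No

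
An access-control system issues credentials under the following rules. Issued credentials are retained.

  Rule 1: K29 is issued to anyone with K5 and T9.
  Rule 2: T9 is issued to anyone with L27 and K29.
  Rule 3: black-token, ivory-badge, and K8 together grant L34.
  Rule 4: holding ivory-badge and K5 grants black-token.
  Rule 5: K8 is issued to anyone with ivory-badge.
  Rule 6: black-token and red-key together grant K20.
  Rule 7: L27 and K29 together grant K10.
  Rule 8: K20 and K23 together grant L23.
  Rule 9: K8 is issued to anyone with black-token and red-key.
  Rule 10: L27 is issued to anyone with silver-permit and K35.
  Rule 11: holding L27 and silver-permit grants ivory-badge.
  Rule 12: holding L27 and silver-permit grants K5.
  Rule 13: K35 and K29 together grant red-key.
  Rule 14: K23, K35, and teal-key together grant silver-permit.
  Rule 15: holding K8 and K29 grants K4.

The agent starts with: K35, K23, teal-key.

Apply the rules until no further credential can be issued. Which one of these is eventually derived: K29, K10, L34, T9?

L34

Holding K23, K35, and teal-key grants silver-permit (Rule 14).
Holding silver-permit and K35 grants L27 (Rule 10).
Holding L27 and silver-permit grants K5 (Rule 12).
Holding L27 and silver-permit grants ivory-badge (Rule 11).
Holding ivory-badge and K5 grants black-token (Rule 4).
Holding ivory-badge grants K8 (Rule 5).
Holding black-token, ivory-badge, and K8 grants L34 (Rule 3).
K10 would need L27 and K29 (Rule 7), but K29 is never granted. K29 would need K5 and T9 (Rule 1), but T9 is never granted. T9 would need L27 and K29 (Rule 2), but K29 is never granted.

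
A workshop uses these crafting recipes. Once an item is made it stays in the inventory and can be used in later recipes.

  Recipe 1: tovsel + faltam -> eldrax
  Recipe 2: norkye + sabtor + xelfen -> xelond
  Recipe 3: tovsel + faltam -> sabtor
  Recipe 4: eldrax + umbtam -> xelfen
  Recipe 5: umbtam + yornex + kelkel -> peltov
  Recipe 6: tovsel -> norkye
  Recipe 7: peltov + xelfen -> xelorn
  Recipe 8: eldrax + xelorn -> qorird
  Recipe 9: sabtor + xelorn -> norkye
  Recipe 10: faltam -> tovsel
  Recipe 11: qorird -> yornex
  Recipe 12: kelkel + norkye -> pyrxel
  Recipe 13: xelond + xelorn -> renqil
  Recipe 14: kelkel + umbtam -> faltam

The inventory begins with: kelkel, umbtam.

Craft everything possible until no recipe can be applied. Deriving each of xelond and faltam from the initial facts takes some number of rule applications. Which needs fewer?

faltam

faltam: kelkel + umbtam -> faltam (Recipe 14). [1 rule application]
xelond: kelkel + umbtam -> faltam (Recipe 14). Using Recipe 10, faltam makes tovsel. Using Recipe 3, tovsel and faltam make sabtor. tovsel -> norkye (Recipe 6). tovsel + faltam -> eldrax (Recipe 1). eldrax + umbtam -> xelfen (Recipe 4). Using Recipe 2, norkye, sabtor, and xelfen make xelond. [7 rule applications]
faltam needs fewer.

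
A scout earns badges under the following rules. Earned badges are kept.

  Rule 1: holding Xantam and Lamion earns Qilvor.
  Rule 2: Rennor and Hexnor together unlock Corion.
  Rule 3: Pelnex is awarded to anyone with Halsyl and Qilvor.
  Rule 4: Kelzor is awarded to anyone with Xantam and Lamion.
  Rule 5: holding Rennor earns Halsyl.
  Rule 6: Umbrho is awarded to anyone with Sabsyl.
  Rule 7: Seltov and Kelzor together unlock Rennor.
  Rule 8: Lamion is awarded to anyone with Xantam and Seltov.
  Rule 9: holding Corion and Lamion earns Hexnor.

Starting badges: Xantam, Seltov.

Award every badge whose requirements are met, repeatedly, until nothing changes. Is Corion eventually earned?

No

Corion would need Rennor and Hexnor (Rule 2), but Hexnor is never earned.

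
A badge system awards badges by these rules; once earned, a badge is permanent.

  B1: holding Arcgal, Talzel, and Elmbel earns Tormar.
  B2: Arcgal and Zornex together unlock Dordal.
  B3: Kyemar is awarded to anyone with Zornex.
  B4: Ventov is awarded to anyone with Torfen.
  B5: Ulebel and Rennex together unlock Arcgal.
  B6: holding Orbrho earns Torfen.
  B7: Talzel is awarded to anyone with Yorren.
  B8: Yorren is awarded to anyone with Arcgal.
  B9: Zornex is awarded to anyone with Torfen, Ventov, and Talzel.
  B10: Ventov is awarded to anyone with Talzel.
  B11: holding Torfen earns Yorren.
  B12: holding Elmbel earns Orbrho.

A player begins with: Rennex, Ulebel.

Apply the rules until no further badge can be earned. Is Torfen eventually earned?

No

Torfen would need Orbrho (B6), but Orbrho is never earned.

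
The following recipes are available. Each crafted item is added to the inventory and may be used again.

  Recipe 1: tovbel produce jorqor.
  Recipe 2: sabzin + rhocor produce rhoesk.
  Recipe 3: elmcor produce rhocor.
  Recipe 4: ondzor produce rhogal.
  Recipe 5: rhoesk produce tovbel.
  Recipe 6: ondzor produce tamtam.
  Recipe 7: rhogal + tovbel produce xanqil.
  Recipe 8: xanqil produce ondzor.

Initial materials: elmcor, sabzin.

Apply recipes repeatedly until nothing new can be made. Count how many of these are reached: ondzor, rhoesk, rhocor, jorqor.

Using Recipe 3, elmcor makes rhocor.
Using Recipe 2, sabzin and rhocor make rhoesk.
Using Recipe 5, rhoesk makes tovbel.
tovbel → jorqor (Recipe 1).
ondzor would need xanqil (Recipe 8), but xanqil is never obtained.
rhoesk: reached.
rhocor: reached.
jorqor: reached.
Reached: rhoesk, rhocor, and jorqor — 3 of the 4.

3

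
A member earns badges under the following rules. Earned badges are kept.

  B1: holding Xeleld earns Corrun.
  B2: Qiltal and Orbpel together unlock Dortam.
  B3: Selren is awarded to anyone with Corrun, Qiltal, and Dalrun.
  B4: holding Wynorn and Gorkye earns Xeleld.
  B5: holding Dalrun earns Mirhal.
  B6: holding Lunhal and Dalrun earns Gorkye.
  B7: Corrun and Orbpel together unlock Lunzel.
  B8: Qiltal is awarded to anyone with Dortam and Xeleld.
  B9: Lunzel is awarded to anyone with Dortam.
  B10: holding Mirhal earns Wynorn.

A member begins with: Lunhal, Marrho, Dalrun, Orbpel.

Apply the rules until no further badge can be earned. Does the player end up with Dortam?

No

Dortam would need Qiltal and Orbpel (B2), but Qiltal is never earned.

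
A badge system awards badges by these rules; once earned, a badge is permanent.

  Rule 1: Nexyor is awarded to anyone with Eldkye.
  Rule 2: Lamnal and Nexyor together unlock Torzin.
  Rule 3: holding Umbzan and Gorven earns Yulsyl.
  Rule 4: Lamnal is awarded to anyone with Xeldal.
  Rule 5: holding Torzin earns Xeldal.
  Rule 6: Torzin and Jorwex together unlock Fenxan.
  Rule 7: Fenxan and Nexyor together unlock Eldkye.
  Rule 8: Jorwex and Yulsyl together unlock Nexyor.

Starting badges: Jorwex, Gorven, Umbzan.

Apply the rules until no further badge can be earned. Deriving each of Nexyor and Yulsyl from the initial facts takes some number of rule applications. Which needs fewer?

Yulsyl: With Umbzan and Gorven, Yulsyl is earned (Rule 3). [1 rule application]
Nexyor: With Umbzan and Gorven, Yulsyl is earned (Rule 3). With Jorwex and Yulsyl, Nexyor is earned (Rule 8). [2 rule applications]
Yulsyl needs fewer.

Yulsyl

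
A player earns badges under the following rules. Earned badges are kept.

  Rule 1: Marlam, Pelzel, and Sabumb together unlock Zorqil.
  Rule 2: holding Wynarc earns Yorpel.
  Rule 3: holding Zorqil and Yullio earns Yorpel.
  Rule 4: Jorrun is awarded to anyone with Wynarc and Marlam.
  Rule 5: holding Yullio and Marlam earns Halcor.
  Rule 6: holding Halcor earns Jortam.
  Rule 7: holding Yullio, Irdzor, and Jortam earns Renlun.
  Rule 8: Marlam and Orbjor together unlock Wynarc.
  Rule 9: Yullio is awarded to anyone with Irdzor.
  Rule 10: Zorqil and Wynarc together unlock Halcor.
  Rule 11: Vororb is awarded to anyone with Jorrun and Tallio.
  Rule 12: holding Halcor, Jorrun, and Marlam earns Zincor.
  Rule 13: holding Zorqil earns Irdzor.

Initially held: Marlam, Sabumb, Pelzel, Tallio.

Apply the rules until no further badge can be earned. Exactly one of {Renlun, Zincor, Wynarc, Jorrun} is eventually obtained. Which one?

With Marlam, Pelzel, and Sabumb, Zorqil is earned (Rule 1).
With Zorqil, Irdzor is earned (Rule 13).
With Irdzor, Yullio is earned (Rule 9).
With Yullio and Marlam, Halcor is earned (Rule 5).
With Halcor, Jortam is earned (Rule 6).
With Yullio, Irdzor, and Jortam, Renlun is earned (Rule 7).
Zincor would need Halcor, Jorrun, and Marlam (Rule 12), but Jorrun is never earned. Jorrun would need Wynarc and Marlam (Rule 4), but Wynarc is never earned. Wynarc would need Marlam and Orbjor (Rule 8), but Orbjor is never earned.

Renlun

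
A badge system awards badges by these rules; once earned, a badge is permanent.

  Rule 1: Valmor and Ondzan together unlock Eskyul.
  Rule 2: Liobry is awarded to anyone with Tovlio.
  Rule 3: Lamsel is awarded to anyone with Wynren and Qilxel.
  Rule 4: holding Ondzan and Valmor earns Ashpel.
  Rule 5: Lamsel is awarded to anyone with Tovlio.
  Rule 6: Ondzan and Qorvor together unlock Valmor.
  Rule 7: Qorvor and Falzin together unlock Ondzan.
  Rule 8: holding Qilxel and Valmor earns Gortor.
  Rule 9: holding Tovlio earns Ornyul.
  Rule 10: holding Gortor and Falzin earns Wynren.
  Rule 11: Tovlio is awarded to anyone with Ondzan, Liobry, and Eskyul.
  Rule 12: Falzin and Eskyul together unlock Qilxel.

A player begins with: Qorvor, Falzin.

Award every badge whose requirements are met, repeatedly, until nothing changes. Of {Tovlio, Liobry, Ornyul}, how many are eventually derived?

Tovlio would need Ondzan, Liobry, and Eskyul (Rule 11), but Liobry is never earned.
Liobry would need Tovlio (Rule 2), but Tovlio is never earned.
Ornyul would need Tovlio (Rule 9), but Tovlio is never earned.
None of the 3 are reached.

0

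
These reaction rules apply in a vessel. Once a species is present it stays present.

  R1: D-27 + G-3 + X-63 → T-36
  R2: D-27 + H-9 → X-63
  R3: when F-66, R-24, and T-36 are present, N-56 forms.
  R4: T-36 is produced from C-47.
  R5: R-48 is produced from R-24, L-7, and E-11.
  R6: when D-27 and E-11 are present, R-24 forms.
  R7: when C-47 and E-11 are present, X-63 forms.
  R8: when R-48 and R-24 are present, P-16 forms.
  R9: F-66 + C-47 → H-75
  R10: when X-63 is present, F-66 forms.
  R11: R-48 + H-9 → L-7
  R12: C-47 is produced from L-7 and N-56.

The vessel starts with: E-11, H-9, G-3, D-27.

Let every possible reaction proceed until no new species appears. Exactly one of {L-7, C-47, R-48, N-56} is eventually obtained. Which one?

N-56

D-27 and H-9 present → X-63 forms (R2).
D-27 and E-11 present → R-24 forms (R6).
X-63 present → F-66 forms (R10).
D-27, G-3, and X-63 present → T-36 forms (R1).
F-66, R-24, and T-36 present → N-56 forms (R3).
R-48 would need R-24, L-7, and E-11 (R5), but L-7 never forms. L-7 would need R-48 and H-9 (R11), but R-48 never forms. C-47 would need L-7 and N-56 (R12), but L-7 never forms.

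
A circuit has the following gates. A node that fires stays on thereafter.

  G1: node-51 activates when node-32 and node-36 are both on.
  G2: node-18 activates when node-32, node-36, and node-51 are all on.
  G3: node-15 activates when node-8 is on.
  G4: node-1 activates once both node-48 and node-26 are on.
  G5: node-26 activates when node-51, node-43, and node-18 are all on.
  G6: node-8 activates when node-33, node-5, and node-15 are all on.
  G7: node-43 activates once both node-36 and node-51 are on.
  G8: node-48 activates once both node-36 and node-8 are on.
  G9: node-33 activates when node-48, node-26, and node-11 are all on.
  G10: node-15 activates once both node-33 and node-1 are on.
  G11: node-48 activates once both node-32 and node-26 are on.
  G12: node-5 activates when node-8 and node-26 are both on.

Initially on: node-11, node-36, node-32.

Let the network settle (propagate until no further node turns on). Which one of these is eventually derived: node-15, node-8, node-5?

node-32 and node-36 are on, so node-51 activates (G1).
G2: node-32, node-36, and node-51 on → node-18 on.
G7: node-36 and node-51 on → node-43 on.
node-51, node-43, and node-18 are on, so node-26 activates (G5).
node-32 and node-26 are on, so node-48 activates (G11).
node-48 and node-26 are on, so node-1 activates (G4).
G9: node-48, node-26, and node-11 on → node-33 on.
G10: node-33 and node-1 on → node-15 on.
node-5 would need node-8 and node-26 (G12), but node-8 never turns on. node-8 would need node-33, node-5, and node-15 (G6), but node-5 never turns on.

node-15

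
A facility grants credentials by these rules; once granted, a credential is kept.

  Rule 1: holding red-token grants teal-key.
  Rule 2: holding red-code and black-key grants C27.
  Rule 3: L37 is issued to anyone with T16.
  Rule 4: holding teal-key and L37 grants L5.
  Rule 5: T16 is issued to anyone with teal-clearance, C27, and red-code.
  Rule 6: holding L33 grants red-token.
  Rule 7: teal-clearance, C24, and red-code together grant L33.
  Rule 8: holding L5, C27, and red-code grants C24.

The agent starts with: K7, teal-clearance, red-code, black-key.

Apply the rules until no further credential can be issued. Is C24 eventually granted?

No

C24 would need L5, C27, and red-code (Rule 8), but L5 is never granted.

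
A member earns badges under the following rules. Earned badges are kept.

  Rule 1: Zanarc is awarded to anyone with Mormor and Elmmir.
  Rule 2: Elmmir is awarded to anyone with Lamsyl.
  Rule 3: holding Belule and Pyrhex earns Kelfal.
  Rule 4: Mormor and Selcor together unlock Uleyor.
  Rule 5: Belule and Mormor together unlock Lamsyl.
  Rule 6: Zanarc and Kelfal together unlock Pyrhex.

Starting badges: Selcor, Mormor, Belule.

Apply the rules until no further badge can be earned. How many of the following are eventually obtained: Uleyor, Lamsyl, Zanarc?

With Belule and Mormor, Lamsyl is earned (Rule 5).
With Mormor and Selcor, Uleyor is earned (Rule 4).
With Lamsyl, Elmmir is earned (Rule 2).
With Mormor and Elmmir, Zanarc is earned (Rule 1).
Uleyor: reached.
Lamsyl: reached.
Zanarc: reached.
All 3 are reached.

3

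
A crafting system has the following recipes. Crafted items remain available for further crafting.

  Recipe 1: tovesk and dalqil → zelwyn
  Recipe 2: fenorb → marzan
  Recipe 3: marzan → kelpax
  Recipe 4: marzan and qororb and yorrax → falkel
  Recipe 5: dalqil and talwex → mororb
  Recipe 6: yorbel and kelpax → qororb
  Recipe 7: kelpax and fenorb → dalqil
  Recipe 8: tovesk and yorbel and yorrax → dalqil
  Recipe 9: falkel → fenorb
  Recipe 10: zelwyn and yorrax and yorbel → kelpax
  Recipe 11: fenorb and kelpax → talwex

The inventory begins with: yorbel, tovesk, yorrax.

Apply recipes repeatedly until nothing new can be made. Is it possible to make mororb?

No

mororb would need dalqil and talwex (Recipe 5), but talwex is never obtained.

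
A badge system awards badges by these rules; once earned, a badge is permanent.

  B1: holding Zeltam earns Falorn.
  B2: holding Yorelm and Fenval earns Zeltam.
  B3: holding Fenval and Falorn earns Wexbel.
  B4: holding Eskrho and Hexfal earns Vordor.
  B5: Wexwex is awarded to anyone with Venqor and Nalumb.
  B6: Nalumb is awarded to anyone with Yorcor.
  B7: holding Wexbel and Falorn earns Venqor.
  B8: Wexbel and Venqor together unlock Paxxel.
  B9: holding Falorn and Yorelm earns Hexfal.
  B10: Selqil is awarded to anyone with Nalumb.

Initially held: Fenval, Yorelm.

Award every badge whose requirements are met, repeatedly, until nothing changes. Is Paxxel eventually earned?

Yes

With Yorelm and Fenval, Zeltam is earned (B2).
With Zeltam, Falorn is earned (B1).
With Fenval and Falorn, Wexbel is earned (B3).
With Wexbel and Falorn, Venqor is earned (B7).
With Wexbel and Venqor, Paxxel is earned (B8).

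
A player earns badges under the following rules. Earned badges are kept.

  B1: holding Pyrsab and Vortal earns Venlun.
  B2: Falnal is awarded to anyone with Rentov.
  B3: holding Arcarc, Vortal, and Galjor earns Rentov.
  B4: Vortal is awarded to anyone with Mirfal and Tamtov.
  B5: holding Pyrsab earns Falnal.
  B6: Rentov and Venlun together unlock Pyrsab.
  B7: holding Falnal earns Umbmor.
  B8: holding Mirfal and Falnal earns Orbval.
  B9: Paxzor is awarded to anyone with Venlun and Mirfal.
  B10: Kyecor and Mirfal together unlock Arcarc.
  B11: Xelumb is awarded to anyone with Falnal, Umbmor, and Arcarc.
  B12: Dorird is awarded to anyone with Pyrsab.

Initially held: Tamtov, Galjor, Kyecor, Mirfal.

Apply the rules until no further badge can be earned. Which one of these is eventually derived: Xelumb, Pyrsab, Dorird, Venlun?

Xelumb

With Mirfal and Tamtov, Vortal is earned (B4).
With Kyecor and Mirfal, Arcarc is earned (B10).
With Arcarc, Vortal, and Galjor, Rentov is earned (B3).
With Rentov, Falnal is earned (B2).
With Falnal, Umbmor is earned (B7).
With Falnal, Umbmor, and Arcarc, Xelumb is earned (B11).
Pyrsab would need Rentov and Venlun (B6), but Venlun is never earned. Venlun would need Pyrsab and Vortal (B1), but Pyrsab is never earned. Dorird would need Pyrsab (B12), but Pyrsab is never earned.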